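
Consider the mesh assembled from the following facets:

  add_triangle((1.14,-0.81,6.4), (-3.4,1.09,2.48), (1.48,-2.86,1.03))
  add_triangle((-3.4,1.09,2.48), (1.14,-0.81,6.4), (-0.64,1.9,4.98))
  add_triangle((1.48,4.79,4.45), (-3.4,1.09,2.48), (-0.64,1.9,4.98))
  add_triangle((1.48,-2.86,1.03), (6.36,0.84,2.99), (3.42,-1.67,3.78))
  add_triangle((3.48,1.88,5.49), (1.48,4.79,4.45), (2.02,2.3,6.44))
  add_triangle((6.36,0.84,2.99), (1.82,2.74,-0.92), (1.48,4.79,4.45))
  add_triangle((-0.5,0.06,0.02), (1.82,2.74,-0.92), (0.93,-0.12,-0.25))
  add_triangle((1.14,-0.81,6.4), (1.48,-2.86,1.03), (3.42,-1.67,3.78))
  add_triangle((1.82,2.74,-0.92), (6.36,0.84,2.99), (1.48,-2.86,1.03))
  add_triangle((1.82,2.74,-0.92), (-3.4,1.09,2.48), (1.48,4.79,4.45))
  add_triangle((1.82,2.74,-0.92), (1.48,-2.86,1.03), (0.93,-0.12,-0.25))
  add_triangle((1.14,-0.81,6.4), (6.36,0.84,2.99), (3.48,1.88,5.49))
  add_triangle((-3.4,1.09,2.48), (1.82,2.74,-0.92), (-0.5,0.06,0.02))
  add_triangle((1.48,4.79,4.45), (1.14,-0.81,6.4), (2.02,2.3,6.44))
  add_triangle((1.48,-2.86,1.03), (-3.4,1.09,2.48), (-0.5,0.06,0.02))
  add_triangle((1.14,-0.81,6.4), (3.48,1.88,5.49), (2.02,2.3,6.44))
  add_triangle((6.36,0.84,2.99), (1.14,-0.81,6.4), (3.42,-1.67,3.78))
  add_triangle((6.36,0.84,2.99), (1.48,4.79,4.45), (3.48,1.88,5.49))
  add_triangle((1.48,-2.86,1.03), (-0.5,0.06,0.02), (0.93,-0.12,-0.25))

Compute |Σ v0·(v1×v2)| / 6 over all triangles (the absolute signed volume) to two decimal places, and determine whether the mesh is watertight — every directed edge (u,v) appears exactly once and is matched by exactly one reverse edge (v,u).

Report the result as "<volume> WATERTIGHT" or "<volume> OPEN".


124.07 OPEN

Per-triangle v0·(v1×v2)/6:
  t1: +9.2442
  t2: +8.0820
  t3: +8.1531
  t4: +6.2836
  t5: +6.0467
  t6: +18.5948
  t7: +0.0531
  t8: +6.3494
  t9: +4.8654
  t10: +9.1980
  t11: +0.4802
  t12: +12.7530
  t13: +0.6260
  t14: +2.7003
  t15: +0.5859
  t16: +5.9165
  t17: +10.9766
  t18: +13.1172
  t19: +0.0483
Σ = +124.0743 → |volume| = 124.07

Directed edges: 57 total; 3 unmatched, e.g. (1.14,-0.81,6.4)→(-0.64,1.9,4.98) → open.


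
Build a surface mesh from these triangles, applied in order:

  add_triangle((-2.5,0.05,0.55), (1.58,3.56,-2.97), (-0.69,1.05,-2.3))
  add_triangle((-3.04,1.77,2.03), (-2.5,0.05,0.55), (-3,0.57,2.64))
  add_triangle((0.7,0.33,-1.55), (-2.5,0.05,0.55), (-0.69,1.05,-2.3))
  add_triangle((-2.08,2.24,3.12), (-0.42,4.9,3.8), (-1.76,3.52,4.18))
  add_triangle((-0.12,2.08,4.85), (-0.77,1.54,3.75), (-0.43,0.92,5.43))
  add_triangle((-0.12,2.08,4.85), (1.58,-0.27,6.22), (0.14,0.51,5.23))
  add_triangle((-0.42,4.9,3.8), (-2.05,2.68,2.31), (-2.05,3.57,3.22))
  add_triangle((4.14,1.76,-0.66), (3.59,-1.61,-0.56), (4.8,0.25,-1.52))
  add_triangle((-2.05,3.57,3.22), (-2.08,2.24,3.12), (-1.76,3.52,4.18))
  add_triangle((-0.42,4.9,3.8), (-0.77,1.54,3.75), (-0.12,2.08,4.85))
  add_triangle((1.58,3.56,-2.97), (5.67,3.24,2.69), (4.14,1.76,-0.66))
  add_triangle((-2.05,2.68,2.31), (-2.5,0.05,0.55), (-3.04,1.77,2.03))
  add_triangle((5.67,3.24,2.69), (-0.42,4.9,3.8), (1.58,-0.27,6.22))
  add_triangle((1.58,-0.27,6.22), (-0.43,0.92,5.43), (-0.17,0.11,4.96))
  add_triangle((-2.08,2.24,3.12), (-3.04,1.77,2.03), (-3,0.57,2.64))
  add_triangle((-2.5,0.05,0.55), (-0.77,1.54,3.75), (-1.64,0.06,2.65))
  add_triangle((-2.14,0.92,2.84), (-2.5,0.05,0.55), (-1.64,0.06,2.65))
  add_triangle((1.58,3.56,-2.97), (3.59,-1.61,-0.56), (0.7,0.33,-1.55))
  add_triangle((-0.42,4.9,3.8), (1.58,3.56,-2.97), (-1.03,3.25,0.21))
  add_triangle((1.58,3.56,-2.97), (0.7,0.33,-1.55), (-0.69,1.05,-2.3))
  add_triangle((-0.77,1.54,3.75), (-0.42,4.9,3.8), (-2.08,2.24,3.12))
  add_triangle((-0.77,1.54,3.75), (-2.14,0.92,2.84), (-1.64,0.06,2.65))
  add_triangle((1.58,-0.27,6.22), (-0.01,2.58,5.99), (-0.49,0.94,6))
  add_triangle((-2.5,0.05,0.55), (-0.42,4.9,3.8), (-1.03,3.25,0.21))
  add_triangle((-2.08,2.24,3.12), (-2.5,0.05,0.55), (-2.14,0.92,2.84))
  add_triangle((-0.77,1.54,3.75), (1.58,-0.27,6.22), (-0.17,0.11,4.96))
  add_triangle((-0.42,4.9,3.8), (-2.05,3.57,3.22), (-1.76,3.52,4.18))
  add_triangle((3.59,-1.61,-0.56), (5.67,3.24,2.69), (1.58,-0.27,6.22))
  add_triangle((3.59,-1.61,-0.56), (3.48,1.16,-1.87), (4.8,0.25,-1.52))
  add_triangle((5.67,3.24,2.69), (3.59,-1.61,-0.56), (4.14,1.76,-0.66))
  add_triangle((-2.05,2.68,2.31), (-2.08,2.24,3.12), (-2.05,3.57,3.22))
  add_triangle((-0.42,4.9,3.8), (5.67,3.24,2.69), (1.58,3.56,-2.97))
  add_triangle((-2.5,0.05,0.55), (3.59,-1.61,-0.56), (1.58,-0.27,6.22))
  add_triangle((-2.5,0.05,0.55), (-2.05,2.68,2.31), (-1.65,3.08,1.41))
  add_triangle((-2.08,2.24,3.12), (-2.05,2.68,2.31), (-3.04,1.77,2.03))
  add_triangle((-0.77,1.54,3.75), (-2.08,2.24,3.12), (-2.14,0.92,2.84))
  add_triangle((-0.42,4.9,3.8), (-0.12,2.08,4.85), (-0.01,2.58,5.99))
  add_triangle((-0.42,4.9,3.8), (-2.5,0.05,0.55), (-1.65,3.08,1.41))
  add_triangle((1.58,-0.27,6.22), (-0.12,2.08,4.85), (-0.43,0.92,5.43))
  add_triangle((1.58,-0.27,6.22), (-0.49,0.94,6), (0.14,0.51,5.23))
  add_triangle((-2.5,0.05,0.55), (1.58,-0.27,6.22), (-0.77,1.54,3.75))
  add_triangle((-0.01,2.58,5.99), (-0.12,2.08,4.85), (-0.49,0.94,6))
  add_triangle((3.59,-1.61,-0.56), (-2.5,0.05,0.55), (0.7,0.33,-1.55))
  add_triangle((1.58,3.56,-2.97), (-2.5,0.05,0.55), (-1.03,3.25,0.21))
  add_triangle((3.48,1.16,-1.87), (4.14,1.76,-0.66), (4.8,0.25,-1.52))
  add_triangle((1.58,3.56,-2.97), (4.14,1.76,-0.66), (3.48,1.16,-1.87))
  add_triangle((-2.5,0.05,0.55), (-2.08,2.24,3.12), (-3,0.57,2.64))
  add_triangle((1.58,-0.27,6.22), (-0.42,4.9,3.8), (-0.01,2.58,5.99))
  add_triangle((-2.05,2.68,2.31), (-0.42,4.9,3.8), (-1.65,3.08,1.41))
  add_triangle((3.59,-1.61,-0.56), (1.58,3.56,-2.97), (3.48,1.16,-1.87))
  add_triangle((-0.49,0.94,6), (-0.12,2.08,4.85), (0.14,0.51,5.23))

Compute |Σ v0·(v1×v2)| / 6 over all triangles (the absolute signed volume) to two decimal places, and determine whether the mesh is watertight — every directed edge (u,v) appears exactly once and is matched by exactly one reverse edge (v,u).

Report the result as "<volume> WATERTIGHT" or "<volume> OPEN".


Per-triangle v0·(v1×v2)/6:
  t1: +2.5369
  t2: +1.1208
  t3: +0.2513
  t4: -0.5891
  t5: +0.7549
  t6: -1.7892
  t7: +0.3412
  t8: +1.6485
  t9: +0.6456
  t10: +1.8082
  t11: +8.7183
  t12: +0.1728
  t13: +31.0040
  t14: +1.1030
  t15: +1.3640
  t16: -1.4136
  t17: +0.8099
  t18: +2.6305
  t19: +7.0738
  t20: +1.3420
  t21: +3.2201
  t22: +0.8318
  t23: +4.0239
  t24: +5.0227
  t25: +1.1971
  t26: -1.9432
  t27: +1.5279
  t28: +21.4363
  t29: +0.6524
  t30: +7.7842
  t31: +0.3850
  t32: +28.1093
  t33: +4.1865
  t34: +1.2089
  t35: +0.8131
  t36: +1.1544
  t37: +0.3683
  t38: -2.5731
  t39: +2.6765
  t40: -0.0598
  t41: +4.5277
  t42: +0.1794
  t43: +0.8618
  t44: +3.5038
  t45: +1.4586
  t46: +3.2202
  t47: -1.2479
  t48: +3.9633
  t49: +1.7169
  t50: +1.0439
  t51: -0.8341
Σ = +157.9495 → |volume| = 157.95

Directed edges: 153 total; 3 unmatched, e.g. (-0.77,1.54,3.75)→(-0.43,0.92,5.43) → open.

157.95 OPEN


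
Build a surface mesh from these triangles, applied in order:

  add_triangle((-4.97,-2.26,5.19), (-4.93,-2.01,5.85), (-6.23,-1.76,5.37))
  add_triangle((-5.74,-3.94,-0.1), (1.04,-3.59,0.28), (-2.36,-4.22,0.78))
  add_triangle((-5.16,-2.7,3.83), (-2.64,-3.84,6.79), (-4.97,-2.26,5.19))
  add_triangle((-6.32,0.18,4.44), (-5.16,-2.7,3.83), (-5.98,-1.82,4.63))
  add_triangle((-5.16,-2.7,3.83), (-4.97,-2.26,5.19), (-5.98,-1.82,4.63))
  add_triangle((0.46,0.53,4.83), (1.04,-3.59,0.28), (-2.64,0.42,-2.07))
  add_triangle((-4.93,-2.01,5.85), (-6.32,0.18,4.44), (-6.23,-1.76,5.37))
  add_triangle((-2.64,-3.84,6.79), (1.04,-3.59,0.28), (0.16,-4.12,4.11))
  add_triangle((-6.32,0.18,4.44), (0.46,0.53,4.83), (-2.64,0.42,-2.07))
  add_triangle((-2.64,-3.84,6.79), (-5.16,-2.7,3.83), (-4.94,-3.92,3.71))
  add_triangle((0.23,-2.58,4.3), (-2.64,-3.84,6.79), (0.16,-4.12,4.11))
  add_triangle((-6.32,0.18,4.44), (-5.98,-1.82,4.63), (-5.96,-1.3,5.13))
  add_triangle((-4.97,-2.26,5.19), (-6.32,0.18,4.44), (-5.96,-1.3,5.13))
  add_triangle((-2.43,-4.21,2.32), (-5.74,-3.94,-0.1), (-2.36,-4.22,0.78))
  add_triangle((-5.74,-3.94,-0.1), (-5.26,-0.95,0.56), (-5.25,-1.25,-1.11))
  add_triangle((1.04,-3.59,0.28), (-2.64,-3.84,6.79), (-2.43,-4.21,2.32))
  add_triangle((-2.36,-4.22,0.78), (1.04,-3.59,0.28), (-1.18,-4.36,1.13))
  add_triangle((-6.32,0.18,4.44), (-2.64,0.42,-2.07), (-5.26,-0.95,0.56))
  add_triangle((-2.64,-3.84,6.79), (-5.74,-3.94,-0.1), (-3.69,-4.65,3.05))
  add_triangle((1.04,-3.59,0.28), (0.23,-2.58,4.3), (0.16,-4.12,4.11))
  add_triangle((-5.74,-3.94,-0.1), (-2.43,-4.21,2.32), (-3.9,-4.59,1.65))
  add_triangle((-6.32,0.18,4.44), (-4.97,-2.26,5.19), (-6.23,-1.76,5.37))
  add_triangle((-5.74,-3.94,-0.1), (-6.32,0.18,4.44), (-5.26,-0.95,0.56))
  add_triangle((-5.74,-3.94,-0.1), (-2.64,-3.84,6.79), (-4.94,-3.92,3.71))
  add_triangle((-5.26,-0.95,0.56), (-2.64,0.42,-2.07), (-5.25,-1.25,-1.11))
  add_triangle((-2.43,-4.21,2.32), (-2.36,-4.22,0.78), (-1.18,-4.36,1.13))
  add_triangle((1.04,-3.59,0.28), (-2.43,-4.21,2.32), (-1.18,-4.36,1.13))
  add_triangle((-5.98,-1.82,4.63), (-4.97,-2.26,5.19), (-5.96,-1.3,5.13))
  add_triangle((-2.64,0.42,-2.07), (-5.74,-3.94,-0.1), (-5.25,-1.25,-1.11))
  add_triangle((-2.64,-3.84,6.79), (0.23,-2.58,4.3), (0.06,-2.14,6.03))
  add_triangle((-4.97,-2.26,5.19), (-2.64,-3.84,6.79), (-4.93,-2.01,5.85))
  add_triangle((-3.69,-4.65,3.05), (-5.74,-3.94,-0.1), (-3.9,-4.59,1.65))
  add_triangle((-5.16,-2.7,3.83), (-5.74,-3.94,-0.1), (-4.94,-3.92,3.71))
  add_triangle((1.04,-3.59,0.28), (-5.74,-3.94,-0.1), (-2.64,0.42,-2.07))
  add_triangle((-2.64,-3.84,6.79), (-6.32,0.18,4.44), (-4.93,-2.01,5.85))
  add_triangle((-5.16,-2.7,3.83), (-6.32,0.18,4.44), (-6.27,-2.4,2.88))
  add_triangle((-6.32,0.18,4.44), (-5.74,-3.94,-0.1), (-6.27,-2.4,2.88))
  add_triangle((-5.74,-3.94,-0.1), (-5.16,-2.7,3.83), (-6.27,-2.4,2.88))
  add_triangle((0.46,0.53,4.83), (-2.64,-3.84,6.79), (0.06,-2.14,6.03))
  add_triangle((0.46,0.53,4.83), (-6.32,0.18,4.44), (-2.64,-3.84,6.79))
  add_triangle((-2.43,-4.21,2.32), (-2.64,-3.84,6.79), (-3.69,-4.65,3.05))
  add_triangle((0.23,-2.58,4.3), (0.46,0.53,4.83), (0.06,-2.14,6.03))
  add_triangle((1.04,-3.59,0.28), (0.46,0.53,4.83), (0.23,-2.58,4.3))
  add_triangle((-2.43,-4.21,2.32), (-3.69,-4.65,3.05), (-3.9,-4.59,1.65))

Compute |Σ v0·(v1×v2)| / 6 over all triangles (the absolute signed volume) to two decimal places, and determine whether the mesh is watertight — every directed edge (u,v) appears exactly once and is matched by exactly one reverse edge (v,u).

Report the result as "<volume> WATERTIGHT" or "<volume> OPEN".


Per-triangle v0·(v1×v2)/6:
  t1: +0.8418
  t2: +2.7294
  t3: +4.5886
  t4: +0.8564
  t5: +1.6338
  t6: -6.5923
  t7: +2.6206
  t8: +4.4926
  t9: +4.1168
  t10: +5.4548
  t11: +3.5699
  t12: +1.3128
  t13: +0.2442
  t14: +3.8792
  t15: +4.0597
  t16: +9.7016
  t17: +1.0342
  t18: +5.6854
  t19: +7.8039
  t20: +1.3618
  t21: -0.1455
  t22: -0.9536
  t23: +8.7645
  t24: +3.9040
  t25: +1.9342
  t26: +1.3818
  t27: +1.1863
  t28: +1.0714
  t29: +2.3824
  t30: +3.1370
  t31: +2.3088
  t32: +2.2199
  t33: +5.0416
  t34: +7.7744
  t35: +1.3370
  t36: +5.1294
  t37: +4.6334
  t38: +4.7318
  t39: +5.5144
  t40: +24.0750
  t41: +3.1544
  t42: +0.8586
  t43: +3.0127
  t44: +1.0486
Σ = +152.8976 → |volume| = 152.90

Directed edges: 132 total, each appears once with its reverse present → watertight.

152.90 WATERTIGHT


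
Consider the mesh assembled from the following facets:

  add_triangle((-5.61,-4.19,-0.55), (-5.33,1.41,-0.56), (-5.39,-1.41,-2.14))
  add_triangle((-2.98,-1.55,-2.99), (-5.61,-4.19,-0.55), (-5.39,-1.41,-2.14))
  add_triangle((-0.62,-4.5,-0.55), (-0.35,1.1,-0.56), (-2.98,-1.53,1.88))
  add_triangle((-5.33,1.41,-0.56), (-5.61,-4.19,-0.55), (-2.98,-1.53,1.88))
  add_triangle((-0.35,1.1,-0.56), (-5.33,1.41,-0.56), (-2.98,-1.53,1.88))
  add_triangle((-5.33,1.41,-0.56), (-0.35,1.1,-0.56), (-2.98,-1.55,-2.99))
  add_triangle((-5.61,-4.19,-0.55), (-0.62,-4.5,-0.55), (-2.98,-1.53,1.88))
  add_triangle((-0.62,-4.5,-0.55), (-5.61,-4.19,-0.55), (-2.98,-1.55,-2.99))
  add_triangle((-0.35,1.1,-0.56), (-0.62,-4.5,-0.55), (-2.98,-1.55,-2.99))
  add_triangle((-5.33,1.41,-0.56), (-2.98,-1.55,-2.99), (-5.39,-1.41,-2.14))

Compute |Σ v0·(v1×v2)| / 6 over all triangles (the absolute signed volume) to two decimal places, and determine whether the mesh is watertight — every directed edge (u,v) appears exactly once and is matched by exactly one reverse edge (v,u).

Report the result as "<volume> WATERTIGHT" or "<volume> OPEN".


Per-triangle v0·(v1×v2)/6:
  t1: +8.0315
  t2: +5.5799
  t3: -2.2198
  t4: +10.9730
  t5: +0.8851
  t6: +3.4825
  t7: +7.8807
  t8: +10.4922
  t9: +0.3874
  t10: +3.4747
Σ = +48.9670 → |volume| = 48.97

Directed edges: 30 total, each appears once with its reverse present → watertight.

48.97 WATERTIGHT


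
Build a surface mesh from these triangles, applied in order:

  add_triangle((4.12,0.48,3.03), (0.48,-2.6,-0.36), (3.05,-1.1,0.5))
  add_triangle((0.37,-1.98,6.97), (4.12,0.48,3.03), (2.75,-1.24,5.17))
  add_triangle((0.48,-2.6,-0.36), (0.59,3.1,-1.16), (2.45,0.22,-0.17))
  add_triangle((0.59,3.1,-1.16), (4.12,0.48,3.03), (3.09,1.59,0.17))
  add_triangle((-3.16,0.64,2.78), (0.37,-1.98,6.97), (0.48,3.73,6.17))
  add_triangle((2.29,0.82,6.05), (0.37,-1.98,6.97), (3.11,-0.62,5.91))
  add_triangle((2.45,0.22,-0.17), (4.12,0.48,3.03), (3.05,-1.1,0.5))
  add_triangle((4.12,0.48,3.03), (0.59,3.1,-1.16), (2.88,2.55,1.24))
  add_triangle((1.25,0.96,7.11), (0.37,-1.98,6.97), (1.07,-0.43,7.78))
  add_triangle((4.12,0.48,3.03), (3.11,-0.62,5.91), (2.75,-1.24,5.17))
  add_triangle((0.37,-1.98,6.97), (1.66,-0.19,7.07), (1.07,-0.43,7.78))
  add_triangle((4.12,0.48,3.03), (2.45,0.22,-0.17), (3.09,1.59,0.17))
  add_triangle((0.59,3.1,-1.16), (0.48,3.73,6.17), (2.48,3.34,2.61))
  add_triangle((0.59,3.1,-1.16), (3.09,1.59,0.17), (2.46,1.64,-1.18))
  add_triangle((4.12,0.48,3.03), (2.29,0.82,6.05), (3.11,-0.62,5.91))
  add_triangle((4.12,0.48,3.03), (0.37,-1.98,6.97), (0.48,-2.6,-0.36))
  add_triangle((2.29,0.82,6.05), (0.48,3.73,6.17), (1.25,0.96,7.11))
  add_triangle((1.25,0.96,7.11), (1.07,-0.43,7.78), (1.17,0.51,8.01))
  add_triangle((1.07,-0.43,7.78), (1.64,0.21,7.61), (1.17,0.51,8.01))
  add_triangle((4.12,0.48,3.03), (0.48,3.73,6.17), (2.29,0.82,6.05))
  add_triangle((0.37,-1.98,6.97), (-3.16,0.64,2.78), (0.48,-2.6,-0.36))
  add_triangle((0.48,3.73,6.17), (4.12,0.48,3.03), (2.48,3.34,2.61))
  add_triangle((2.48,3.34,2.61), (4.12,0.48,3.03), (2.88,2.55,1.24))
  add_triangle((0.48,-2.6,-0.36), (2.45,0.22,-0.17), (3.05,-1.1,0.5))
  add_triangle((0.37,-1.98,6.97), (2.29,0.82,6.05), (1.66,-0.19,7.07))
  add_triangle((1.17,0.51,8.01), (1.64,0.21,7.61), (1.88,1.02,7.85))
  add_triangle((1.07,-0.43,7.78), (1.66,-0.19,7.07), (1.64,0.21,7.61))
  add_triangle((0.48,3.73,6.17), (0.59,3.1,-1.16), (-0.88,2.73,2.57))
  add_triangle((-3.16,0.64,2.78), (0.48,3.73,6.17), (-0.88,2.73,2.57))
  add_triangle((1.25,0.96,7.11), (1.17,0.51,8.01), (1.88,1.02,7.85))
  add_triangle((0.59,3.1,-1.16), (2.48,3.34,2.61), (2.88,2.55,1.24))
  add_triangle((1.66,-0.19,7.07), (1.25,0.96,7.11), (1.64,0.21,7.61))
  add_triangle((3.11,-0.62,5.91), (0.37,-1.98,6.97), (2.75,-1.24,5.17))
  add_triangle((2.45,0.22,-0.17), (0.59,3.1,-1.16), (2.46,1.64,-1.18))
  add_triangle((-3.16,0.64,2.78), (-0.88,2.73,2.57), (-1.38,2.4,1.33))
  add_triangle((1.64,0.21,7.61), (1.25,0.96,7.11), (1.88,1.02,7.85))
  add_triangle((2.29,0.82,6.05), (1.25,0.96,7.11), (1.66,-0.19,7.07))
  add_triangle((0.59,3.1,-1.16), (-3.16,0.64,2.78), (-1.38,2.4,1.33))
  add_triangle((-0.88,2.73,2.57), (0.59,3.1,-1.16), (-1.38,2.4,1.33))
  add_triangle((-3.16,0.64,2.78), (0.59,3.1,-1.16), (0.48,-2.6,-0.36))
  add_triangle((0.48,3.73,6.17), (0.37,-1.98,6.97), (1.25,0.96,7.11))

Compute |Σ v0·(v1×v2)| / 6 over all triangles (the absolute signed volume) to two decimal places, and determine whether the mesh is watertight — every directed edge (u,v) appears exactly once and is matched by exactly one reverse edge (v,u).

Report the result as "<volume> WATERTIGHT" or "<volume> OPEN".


131.22 OPEN

Per-triangle v0·(v1×v2)/6:
  t1: +2.4664
  t2: -2.8040
  t3: +1.6142
  t4: +3.0301
  t5: +21.3196
  t6: +5.8246
  t7: +1.8922
  t8: +0.5960
  t9: +0.4698
  t10: +1.7586
  t11: +1.2688
  t12: +1.7599
  t13: +7.6679
  t14: +1.6645
  t15: +4.3211
  t16: +13.2057
  t17: +4.2121
  t18: -0.2163
  t19: +0.6771
  t20: +8.8048
  t21: +9.5540
  t22: +10.2037
  t23: +3.0350
  t24: +0.9513
  t25: +0.3703
  t26: +0.6357
  t27: +0.4078
  t28: +5.0443
  t29: +5.2398
  t30: +0.3498
  t31: +2.6847
  t32: -0.0057
  t33: +2.3023
  t34: -0.6073
  t35: +1.8497
  t36: -0.4700
  t37: +1.6649
  t38: +0.9124
  t39: +1.7972
  t40: +0.7393
  t41: +5.0297
Σ = +131.2220 → |volume| = 131.22

Directed edges: 123 total; 3 unmatched, e.g. (2.45,0.22,-0.17)→(3.09,1.59,0.17) → open.


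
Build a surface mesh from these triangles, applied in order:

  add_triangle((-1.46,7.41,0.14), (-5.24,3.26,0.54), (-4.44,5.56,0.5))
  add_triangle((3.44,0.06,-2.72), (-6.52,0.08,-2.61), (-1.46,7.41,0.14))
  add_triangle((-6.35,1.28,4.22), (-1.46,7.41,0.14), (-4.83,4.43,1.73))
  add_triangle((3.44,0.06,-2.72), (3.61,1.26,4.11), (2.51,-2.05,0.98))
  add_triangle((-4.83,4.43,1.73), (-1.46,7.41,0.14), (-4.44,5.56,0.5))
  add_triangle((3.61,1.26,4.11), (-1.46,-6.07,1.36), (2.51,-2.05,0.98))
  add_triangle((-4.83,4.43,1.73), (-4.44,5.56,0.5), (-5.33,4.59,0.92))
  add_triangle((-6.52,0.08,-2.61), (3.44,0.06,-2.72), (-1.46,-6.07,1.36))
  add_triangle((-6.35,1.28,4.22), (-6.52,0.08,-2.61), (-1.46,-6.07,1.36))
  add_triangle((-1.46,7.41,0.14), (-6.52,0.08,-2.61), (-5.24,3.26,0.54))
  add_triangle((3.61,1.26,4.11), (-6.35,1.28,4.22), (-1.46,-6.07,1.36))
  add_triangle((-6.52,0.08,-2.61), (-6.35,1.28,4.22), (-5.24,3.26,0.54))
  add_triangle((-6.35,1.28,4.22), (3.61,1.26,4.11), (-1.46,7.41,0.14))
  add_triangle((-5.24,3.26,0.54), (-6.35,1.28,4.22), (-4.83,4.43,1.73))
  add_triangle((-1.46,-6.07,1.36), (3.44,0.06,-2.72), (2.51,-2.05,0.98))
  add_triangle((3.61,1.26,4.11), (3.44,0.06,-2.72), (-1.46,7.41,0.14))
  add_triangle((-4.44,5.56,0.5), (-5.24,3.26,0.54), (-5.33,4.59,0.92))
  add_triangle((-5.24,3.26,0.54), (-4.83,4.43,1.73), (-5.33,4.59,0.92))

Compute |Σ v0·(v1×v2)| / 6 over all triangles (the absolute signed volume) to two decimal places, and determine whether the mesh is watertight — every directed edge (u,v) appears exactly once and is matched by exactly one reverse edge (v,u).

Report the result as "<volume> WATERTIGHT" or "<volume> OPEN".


327.47 WATERTIGHT

Per-triangle v0·(v1×v2)/6:
  t1: +0.2665
  t2: +32.9910
  t3: +8.1074
  t4: +10.3950
  t5: +4.8698
  t6: +11.6024
  t7: +1.4466
  t8: +26.8882
  t9: +47.2739
  t10: +18.6714
  t11: +44.6621
  t12: +20.0366
  t13: +50.7651
  t14: +7.3116
  t15: +10.0273
  t16: +30.3855
  t17: +0.8586
  t18: +0.9097
Σ = +327.4687 → |volume| = 327.47

Directed edges: 54 total, each appears once with its reverse present → watertight.


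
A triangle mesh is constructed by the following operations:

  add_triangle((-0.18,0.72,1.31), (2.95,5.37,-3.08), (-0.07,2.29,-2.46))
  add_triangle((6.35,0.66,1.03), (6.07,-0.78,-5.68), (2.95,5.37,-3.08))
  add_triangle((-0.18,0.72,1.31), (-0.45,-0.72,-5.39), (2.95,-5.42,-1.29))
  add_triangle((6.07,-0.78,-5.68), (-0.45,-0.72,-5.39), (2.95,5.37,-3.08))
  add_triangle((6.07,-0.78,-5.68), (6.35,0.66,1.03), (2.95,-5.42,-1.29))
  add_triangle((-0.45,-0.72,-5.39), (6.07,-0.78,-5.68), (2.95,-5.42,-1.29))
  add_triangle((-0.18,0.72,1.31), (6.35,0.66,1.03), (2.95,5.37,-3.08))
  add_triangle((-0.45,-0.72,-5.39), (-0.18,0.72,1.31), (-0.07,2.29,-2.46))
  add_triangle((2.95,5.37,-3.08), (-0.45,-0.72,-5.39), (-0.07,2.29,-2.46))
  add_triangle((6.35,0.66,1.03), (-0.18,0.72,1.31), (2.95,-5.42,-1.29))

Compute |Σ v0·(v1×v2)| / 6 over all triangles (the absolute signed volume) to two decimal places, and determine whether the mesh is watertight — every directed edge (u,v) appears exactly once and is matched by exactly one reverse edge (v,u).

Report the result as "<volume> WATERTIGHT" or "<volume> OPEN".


Per-triangle v0·(v1×v2)/6:
  t1: +2.6384
  t2: +41.0274
  t3: -0.1329
  t4: +34.0496
  t5: +37.7511
  t6: +30.7921
  t7: +9.9585
  t8: +0.7470
  t9: +6.8413
  t10: +6.7338
Σ = +170.4063 → |volume| = 170.41

Directed edges: 30 total, each appears once with its reverse present → watertight.

170.41 WATERTIGHT


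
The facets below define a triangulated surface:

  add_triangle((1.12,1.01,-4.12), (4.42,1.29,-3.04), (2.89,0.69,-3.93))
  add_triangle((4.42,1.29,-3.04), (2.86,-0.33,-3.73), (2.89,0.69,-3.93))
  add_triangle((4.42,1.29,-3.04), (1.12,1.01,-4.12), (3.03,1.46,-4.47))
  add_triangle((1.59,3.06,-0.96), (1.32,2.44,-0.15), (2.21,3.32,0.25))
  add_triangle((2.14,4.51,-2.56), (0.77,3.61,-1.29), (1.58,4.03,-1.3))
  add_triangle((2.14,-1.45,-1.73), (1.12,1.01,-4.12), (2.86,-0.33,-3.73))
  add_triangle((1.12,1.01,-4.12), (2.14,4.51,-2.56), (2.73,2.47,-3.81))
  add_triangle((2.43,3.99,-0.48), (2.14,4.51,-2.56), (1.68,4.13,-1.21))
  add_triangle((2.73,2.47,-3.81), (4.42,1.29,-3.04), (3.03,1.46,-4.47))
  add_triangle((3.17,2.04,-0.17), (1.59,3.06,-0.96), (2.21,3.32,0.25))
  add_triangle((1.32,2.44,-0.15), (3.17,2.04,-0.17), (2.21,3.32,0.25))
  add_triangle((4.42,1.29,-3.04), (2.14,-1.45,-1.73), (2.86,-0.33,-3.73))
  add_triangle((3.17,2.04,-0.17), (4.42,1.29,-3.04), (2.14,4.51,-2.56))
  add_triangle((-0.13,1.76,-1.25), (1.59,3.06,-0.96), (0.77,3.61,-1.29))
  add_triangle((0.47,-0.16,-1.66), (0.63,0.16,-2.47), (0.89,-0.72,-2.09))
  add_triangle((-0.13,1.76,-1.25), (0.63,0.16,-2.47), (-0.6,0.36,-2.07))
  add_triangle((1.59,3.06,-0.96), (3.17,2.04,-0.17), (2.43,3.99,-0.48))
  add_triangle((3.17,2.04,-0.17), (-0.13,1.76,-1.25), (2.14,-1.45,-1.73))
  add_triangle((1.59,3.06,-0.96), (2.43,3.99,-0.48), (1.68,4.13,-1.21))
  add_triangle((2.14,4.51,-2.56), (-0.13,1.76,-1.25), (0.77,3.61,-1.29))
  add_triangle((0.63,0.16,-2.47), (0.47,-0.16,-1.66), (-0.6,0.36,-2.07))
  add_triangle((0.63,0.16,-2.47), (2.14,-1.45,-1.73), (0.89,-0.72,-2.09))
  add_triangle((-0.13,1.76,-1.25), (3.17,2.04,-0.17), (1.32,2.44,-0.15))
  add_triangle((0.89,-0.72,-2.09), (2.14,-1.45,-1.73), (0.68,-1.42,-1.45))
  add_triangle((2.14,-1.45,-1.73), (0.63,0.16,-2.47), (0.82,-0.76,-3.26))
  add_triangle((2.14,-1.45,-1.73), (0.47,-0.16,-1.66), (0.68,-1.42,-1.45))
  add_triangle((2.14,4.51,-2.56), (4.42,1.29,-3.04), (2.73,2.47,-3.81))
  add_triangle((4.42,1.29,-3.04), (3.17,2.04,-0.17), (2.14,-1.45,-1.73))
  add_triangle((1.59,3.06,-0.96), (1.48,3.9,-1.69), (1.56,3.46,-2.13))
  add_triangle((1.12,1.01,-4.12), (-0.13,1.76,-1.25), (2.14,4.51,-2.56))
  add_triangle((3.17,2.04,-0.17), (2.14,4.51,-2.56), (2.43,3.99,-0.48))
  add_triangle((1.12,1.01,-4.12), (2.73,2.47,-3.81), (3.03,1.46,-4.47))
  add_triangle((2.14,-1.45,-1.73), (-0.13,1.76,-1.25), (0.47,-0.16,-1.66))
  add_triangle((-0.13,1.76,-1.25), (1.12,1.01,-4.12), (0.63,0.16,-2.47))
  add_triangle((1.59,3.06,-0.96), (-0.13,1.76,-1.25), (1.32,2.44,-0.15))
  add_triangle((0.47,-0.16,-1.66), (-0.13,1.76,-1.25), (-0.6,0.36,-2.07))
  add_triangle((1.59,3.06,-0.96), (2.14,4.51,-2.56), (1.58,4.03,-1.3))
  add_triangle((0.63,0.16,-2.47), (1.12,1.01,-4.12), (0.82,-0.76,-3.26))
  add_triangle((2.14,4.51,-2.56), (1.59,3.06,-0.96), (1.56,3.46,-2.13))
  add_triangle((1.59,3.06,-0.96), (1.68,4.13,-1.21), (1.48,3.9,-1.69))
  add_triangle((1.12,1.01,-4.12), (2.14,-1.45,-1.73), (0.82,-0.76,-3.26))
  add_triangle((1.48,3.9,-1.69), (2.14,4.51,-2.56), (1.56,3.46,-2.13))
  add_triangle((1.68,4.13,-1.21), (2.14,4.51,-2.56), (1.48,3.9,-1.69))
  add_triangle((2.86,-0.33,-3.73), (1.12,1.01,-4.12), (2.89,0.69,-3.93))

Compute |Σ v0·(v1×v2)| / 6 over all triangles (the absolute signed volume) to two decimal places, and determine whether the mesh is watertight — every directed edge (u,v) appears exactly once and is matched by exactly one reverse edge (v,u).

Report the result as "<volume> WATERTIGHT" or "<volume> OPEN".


32.47 OPEN

Per-triangle v0·(v1×v2)/6:
  t1: +1.3561
  t2: +1.4672
  t3: +0.2198
  t4: +0.1179
  t5: +0.5104
  t6: +0.9489
  t7: +2.9937
  t8: +0.8329
  t9: +2.1216
  t10: +1.2736
  t11: -0.3891
  t12: +2.4728
  t13: +6.6476
  t14: -0.3097
  t15: +0.0229
  t16: +0.7379
  t17: -0.7450
  t18: -3.4509
  t19: -0.1990
  t20: +0.7286
  t21: +0.1199
  t22: +0.3687
  t23: -0.9791
  t24: +0.4313
  t25: -0.6866
  t26: -0.4888
  t27: +4.1896
  t28: +2.8602
  t29: -0.2345
  t30: +2.6938
  t31: +2.5556
  t32: +1.4904
  t33: -0.6867
  t34: +0.1851
  t35: +0.3093
  t36: -0.5422
  t37: +0.2965
  t38: +0.0241
  t39: -0.0305
  t40: -0.1347
  t41: +1.8729
  t42: +0.0784
  t43: +0.2058
  t44: +1.2100
Σ = +32.4668 → |volume| = 32.47

Directed edges: 132 total; 6 unmatched, e.g. (0.77,3.61,-1.29)→(1.58,4.03,-1.3) → open.


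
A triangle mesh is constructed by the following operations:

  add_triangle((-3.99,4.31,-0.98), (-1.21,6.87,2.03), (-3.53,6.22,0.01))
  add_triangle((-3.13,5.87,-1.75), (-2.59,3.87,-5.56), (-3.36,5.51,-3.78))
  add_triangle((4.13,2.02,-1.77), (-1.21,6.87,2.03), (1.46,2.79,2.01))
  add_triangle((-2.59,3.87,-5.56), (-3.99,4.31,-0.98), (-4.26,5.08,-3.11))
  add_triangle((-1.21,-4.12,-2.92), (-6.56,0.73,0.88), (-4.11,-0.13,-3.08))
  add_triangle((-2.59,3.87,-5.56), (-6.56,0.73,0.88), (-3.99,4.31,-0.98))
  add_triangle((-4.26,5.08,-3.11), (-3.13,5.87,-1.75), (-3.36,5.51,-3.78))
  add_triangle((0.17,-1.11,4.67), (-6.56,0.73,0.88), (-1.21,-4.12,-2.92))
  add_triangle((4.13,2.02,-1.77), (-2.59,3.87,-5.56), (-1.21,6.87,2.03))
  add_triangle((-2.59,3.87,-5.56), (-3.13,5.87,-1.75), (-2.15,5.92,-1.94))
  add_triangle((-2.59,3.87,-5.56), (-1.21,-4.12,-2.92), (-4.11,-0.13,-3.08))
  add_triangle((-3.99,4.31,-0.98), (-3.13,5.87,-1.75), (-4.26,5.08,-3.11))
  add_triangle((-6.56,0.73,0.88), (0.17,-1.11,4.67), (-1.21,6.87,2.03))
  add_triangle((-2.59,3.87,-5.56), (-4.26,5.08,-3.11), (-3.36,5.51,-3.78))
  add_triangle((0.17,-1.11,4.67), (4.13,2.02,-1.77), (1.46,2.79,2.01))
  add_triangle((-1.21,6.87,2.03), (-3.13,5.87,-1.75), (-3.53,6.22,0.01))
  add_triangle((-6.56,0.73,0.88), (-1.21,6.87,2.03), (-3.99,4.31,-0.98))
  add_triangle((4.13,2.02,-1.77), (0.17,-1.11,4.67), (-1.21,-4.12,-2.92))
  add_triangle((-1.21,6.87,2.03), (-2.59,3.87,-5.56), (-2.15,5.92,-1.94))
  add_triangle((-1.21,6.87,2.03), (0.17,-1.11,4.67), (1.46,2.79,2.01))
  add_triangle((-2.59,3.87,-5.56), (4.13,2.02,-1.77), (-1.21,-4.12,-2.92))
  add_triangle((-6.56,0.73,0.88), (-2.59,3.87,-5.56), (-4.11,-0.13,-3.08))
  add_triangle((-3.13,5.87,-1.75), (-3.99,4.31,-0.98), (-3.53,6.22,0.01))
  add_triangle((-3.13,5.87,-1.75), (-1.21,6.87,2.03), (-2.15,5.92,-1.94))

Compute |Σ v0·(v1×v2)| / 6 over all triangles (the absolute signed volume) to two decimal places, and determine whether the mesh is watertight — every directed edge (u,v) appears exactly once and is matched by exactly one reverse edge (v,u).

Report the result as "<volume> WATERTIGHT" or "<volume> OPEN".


Per-triangle v0·(v1×v2)/6:
  t1: +0.4805
  t2: +0.7182
  t3: +11.3779
  t4: +0.0947
  t5: +14.9127
  t6: +19.0358
  t7: +2.5850
  t8: +25.5067
  t9: +39.6027
  t10: +4.4297
  t11: +15.5688
  t12: +3.1036
  t13: +36.7857
  t14: +3.1798
  t15: +8.9418
  t16: +5.3259
  t17: +19.0526
  t18: +14.3424
  t19: +0.4378
  t20: +11.2019
  t21: +28.3567
  t22: +18.0143
  t23: +3.0221
  t24: +4.4366
Σ = +290.5140 → |volume| = 290.51

Directed edges: 72 total, each appears once with its reverse present → watertight.

290.51 WATERTIGHT


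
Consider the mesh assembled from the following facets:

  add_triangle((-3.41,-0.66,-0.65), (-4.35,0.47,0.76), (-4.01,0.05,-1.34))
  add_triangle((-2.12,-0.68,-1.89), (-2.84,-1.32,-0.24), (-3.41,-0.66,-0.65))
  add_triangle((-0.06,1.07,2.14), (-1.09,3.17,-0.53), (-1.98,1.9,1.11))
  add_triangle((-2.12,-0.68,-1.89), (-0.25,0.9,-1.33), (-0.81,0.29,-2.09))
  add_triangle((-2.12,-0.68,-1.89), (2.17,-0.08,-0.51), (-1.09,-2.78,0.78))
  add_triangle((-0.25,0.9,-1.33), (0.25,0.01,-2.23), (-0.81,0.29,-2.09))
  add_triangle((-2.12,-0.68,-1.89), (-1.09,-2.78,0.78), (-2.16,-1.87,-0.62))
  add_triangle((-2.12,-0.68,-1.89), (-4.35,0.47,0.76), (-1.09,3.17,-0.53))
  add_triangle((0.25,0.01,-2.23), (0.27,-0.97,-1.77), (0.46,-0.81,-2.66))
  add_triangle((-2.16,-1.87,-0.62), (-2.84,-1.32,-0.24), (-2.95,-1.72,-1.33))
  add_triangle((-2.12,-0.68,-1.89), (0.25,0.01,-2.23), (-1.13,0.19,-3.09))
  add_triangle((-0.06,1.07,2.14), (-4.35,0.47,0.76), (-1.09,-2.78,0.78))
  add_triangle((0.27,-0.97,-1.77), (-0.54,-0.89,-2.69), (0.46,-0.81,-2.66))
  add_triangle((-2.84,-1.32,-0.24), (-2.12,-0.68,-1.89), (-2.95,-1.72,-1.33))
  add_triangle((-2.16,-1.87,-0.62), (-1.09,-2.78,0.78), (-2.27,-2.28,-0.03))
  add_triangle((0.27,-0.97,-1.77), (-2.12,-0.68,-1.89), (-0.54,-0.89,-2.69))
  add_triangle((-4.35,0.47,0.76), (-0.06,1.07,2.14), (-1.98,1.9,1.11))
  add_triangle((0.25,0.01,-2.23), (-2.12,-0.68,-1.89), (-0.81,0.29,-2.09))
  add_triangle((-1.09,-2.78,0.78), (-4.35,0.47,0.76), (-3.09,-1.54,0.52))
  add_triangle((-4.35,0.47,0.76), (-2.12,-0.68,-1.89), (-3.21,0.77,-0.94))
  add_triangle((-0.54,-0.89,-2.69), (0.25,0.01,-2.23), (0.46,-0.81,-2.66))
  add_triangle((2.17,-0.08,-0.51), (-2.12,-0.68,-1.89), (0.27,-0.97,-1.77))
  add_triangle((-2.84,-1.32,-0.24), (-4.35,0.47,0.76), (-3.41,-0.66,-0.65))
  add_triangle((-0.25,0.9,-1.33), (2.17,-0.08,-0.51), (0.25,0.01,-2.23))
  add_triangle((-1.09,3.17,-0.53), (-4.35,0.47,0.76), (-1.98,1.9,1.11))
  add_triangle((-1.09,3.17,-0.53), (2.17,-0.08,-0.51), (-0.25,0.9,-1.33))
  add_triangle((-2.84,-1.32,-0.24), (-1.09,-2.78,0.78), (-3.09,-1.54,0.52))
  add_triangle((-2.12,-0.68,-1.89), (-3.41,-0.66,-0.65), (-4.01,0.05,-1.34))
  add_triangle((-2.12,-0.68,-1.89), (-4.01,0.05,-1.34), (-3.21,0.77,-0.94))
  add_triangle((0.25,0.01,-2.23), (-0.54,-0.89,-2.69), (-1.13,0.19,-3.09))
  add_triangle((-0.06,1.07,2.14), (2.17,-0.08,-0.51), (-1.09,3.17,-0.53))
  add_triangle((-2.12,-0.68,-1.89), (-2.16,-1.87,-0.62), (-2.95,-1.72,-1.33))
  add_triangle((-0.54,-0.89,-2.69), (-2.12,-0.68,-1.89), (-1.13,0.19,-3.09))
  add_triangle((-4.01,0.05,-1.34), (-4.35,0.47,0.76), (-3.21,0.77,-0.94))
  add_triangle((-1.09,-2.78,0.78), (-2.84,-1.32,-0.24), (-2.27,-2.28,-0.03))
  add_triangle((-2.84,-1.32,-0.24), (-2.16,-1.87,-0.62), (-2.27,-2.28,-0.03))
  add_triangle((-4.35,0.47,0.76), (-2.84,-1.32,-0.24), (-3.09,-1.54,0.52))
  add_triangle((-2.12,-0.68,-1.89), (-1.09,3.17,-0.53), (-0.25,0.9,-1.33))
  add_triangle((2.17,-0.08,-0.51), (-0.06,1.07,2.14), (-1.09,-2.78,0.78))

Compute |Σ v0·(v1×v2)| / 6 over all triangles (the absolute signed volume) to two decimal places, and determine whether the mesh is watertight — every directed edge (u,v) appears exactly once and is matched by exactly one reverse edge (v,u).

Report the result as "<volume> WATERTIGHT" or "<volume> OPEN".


38.91 OPEN

Per-triangle v0·(v1×v2)/6:
  t1: +1.1753
  t2: +0.6967
  t3: +1.8576
  t4: +0.2587
  t5: +2.5796
  t6: +0.3054
  t7: +0.3926
  t8: +5.4768
  t9: -0.0369
  t10: +0.3708
  t11: -0.5304
  t12: +4.9284
  t13: +0.1909
  t14: +0.4387
  t15: +0.2871
  t16: +0.3153
  t17: +2.0140
  t18: +0.5104
  t19: +0.8427
  t20: -1.6826
  t21: +0.3113
  t22: -0.3613
  t23: +0.9204
  t24: +0.6899
  t25: +2.5714
  t26: +1.3187
  t27: +0.7977
  t28: +0.7859
  t29: +0.5138
  t30: +0.5501
  t31: +2.7100
  t32: +0.1837
  t33: +0.9586
  t34: +1.0431
  t35: +0.3315
  t36: +0.3200
  t37: +0.9767
  t38: +1.5298
  t39: +2.3706
Σ = +38.9130 → |volume| = 38.91

Directed edges: 117 total; 3 unmatched, e.g. (0.25,0.01,-2.23)→(0.27,-0.97,-1.77) → open.


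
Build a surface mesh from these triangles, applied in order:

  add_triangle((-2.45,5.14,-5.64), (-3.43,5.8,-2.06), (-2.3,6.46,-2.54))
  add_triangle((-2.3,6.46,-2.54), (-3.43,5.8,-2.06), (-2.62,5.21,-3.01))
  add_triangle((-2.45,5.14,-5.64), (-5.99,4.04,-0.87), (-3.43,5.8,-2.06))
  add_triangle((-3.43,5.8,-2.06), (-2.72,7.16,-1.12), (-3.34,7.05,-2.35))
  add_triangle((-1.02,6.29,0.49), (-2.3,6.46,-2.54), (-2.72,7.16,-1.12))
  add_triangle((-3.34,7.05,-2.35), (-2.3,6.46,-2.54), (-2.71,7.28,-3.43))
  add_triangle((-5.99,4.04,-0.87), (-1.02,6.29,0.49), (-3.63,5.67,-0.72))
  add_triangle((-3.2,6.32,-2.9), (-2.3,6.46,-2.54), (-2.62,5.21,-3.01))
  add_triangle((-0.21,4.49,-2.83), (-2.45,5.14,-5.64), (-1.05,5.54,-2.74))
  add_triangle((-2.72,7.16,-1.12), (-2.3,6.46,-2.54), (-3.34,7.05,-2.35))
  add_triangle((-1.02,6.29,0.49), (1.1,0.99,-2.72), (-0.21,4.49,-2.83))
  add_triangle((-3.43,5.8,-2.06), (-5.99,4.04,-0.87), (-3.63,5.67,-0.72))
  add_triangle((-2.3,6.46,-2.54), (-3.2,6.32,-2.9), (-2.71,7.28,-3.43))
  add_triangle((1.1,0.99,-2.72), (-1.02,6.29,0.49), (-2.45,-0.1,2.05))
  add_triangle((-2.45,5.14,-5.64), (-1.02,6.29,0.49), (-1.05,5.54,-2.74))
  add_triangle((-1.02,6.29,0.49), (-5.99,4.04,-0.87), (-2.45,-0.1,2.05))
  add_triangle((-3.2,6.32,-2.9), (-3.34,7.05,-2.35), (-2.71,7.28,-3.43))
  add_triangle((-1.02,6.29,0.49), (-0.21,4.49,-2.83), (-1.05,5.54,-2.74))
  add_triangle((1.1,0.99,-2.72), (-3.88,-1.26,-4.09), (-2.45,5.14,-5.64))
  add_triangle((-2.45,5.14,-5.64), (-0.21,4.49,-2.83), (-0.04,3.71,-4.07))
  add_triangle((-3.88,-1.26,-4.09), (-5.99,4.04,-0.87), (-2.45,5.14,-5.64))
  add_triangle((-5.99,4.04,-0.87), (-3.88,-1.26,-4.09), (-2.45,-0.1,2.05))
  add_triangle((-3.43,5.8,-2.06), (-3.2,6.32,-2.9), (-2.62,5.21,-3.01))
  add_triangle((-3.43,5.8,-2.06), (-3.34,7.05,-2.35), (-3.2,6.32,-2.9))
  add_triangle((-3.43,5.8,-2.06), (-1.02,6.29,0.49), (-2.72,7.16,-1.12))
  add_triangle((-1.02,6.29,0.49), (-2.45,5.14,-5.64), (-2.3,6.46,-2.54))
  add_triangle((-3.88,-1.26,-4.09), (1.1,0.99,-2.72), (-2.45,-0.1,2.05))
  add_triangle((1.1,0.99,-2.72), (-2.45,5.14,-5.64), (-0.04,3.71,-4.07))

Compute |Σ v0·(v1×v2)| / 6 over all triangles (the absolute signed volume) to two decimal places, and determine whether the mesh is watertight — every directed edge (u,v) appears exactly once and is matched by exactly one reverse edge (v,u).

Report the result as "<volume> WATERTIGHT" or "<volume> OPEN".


Per-triangle v0·(v1×v2)/6:
  t1: +5.4658
  t2: -1.5947
  t3: +12.9552
  t4: +0.9153
  t5: +2.7706
  t6: +0.5608
  t7: +3.1306
  t8: +0.6414
  t9: +2.6637
  t10: +1.4372
  t11: +2.6827
  t12: +4.3524
  t13: -0.5277
  t14: -4.5124
  t15: +4.4145
  t16: +14.5716
  t17: +0.9315
  t18: +2.2281
  t19: +13.6400
  t20: +3.1031
  t21: +32.7303
  t22: +15.4812
  t23: +0.3104
  t24: +0.6053
  t25: +0.2736
  t26: +2.7737
  t27: -3.6408
  t28: +2.4201
Σ = +120.7837 → |volume| = 120.78

Directed edges: 84 total; 6 unmatched, e.g. (-1.02,6.29,0.49)→(-3.63,5.67,-0.72) → open.

120.78 OPEN


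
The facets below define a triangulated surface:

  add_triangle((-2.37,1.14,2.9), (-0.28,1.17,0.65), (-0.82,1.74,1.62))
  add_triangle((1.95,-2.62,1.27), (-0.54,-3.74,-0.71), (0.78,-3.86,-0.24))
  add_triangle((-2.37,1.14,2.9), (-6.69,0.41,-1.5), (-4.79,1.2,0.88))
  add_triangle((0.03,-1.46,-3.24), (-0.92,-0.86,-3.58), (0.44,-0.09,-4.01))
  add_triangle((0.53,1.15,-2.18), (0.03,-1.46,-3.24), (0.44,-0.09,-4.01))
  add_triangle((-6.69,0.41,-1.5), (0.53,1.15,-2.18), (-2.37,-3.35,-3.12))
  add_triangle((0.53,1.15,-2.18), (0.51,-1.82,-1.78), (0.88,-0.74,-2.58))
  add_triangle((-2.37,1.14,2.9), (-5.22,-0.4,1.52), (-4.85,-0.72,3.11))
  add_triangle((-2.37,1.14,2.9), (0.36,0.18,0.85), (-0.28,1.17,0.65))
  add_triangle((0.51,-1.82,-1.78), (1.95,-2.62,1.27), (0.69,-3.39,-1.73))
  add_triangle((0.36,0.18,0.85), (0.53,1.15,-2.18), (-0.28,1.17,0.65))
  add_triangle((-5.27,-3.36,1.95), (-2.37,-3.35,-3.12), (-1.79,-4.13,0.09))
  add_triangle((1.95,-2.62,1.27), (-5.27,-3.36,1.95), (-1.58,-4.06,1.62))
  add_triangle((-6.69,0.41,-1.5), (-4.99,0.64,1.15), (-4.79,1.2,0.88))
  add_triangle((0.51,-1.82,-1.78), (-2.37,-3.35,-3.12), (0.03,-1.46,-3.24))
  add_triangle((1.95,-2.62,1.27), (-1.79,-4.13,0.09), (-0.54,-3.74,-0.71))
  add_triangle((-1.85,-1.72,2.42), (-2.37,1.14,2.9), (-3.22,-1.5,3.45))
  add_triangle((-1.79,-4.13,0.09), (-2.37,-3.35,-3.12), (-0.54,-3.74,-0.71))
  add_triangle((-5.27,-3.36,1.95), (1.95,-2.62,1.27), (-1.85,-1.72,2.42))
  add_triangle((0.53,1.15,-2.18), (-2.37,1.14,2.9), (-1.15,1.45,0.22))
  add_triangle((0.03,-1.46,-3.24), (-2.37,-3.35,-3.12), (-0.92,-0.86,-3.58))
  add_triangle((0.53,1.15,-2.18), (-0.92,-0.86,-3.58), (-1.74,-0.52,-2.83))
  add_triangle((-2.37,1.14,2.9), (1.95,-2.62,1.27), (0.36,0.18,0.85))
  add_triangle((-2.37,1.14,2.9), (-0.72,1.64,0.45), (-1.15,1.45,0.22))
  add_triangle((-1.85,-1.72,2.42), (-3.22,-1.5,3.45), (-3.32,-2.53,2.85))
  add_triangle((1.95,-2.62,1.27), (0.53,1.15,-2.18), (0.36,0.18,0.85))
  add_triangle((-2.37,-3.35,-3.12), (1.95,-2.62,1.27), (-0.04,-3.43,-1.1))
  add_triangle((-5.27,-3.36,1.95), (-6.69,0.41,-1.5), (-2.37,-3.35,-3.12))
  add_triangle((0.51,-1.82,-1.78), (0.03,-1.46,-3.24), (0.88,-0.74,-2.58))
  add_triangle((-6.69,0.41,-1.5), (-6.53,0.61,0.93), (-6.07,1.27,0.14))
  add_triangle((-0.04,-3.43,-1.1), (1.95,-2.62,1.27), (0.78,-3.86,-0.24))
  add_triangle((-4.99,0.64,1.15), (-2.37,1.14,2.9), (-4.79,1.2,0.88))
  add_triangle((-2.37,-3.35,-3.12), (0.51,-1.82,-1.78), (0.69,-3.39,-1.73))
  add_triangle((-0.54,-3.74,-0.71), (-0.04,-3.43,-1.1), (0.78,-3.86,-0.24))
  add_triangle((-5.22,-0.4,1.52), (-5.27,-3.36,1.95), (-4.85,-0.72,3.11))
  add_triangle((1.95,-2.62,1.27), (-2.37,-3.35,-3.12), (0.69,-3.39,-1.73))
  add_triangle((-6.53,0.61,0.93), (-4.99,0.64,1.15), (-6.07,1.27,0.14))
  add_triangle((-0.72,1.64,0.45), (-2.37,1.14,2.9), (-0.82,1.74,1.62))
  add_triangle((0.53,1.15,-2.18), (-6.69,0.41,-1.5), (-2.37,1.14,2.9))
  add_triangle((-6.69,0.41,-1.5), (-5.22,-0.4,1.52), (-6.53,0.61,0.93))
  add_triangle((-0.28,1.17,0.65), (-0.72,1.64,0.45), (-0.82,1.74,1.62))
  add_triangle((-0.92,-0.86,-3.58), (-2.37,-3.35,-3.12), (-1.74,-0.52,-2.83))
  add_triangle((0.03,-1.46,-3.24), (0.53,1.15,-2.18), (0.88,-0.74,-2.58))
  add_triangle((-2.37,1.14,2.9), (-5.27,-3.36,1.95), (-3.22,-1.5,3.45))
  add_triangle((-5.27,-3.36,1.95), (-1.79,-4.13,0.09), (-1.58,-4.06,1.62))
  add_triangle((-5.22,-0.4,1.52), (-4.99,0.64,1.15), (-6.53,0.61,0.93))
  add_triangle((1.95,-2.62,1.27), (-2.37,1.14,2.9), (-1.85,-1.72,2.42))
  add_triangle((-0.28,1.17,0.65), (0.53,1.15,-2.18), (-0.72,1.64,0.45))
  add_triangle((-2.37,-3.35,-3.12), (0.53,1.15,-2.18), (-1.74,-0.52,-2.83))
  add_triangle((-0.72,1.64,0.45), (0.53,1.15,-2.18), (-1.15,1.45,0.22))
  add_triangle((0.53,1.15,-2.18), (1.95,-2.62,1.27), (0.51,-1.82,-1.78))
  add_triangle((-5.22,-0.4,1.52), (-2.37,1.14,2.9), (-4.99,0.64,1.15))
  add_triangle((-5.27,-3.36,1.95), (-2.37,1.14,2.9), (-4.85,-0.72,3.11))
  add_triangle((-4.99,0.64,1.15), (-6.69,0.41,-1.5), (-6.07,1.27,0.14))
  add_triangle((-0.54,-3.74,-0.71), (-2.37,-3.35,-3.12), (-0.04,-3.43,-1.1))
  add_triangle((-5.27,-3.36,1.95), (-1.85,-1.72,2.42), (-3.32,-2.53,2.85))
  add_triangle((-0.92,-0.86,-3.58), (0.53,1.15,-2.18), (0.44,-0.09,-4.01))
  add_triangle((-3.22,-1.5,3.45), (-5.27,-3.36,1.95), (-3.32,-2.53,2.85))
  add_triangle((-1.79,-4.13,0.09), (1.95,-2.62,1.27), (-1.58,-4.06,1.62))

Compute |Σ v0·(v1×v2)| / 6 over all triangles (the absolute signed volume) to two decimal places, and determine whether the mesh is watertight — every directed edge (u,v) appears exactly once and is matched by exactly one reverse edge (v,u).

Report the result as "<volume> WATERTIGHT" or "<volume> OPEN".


Per-triangle v0·(v1×v2)/6:
  t1: -0.0888
  t2: +0.7581
  t3: -1.3008
  t4: +1.0476
  t5: +0.0088
  t6: +12.3720
  t7: -0.1944
  t8: +2.6218
  t9: +0.4849
  t10: +0.8869
  t11: +0.3393
  t12: +9.5680
  t13: +1.8265
  t14: +1.5650
  t15: +1.8367
  t16: +2.5835
  t17: +0.6934
  t18: +2.8760
  t19: +4.9434
  t20: -0.1163
  t21: +1.9763
  t22: +1.1153
  t23: +1.3674
  t24: +0.4540
  t25: +0.5568
  t26: +0.9172
  t27: -0.4958
  t28: +22.8347
  t29: +0.5832
  t30: +2.0460
  t31: +0.1346
  t32: +1.3021
  t33: +1.5790
  t34: +0.5140
  t35: +4.2405
  t36: +3.3664
  t37: +0.4732
  t38: +0.5442
  t39: +7.0739
  t40: +2.5511
  t41: +0.0780
  t42: +1.7210
  t43: +0.8694
  t44: +4.2764
  t45: +4.2525
  t46: +0.5713
  t47: +3.6652
  t48: +0.2524
  t49: -2.1192
  t50: +0.4005
  t51: +2.2095
  t52: +2.3140
  t53: +1.1523
  t54: -1.7124
  t55: +1.2326
  t56: +0.1399
  t57: +0.9004
  t58: +1.6074
  t59: +3.1028
Σ = +120.7600 → |volume| = 120.76

Directed edges: 177 total; 3 unmatched, e.g. (-5.27,-3.36,1.95)→(-6.69,0.41,-1.5) → open.

120.76 OPEN


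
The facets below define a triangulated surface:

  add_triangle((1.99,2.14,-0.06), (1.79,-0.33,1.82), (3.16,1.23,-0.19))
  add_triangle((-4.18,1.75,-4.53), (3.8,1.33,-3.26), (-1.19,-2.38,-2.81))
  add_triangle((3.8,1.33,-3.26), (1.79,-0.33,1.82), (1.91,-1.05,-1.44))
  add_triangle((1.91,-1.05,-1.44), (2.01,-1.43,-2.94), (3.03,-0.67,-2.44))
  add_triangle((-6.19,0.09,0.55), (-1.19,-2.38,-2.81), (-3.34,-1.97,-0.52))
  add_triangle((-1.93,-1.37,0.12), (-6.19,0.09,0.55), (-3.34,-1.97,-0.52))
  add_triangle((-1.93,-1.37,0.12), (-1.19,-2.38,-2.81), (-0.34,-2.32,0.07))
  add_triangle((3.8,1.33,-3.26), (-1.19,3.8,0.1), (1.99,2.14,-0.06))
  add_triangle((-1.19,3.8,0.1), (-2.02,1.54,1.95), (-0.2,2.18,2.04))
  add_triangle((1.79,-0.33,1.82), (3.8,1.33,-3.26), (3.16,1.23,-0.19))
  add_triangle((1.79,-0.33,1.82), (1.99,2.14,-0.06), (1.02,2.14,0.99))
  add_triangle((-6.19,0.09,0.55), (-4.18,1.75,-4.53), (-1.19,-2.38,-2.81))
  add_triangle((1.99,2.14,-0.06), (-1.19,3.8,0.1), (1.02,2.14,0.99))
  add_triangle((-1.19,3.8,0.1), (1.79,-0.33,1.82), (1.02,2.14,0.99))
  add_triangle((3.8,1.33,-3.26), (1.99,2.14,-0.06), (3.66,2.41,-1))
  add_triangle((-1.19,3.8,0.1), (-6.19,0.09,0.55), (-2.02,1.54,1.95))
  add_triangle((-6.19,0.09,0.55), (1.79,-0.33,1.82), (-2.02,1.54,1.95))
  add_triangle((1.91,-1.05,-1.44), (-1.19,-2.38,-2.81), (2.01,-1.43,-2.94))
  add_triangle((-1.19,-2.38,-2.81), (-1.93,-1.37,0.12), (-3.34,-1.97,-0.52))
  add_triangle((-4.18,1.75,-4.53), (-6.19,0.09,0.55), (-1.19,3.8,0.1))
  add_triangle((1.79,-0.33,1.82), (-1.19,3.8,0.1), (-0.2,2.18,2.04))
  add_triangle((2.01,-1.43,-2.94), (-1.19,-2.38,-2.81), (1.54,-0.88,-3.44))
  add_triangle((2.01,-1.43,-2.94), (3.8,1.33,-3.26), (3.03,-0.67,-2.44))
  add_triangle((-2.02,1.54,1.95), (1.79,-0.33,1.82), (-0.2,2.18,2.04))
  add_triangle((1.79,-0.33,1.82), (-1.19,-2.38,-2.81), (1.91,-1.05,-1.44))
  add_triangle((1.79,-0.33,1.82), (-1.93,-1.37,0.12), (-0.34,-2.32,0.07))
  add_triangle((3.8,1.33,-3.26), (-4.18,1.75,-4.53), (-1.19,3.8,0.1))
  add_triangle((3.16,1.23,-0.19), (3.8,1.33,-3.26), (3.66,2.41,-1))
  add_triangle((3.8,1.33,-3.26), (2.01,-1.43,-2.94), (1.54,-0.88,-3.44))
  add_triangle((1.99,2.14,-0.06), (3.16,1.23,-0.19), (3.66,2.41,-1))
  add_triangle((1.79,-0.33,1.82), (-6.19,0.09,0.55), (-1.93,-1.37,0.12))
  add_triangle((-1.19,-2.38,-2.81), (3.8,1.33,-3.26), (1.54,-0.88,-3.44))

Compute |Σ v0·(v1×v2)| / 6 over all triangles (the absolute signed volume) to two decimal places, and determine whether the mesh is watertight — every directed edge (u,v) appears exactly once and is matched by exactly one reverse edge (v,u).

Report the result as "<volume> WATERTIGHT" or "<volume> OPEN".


130.91 OPEN

Per-triangle v0·(v1×v2)/6:
  t1: +1.4184
  t2: +17.8881
  t3: +3.5319
  t4: +0.4677
  t5: +4.0519
  t6: +1.0708
  t7: +1.9525
  t8: +5.2407
  t9: +2.5146
  t10: +1.7907
  t11: +1.4117
  t12: +17.2035
  t13: +1.6975
  t14: +0.9601
  t15: +0.7785
  t16: +6.9184
  t17: +3.6395
  t18: +0.9924
  t19: +0.7312
  t20: +19.1177
  t21: +1.5589
  t22: +1.6123
  t23: +1.5477
  t24: +1.7785
  t25: +2.2896
  t26: +1.2662
  t27: +19.7994
  t28: +1.6345
  t29: +1.7705
  t30: +0.5918
  t31: +2.8706
  t32: +0.8079
Σ = +130.9059 → |volume| = 130.91

Directed edges: 96 total; 6 unmatched, e.g. (1.91,-1.05,-1.44)→(3.8,1.33,-3.26) → open.
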